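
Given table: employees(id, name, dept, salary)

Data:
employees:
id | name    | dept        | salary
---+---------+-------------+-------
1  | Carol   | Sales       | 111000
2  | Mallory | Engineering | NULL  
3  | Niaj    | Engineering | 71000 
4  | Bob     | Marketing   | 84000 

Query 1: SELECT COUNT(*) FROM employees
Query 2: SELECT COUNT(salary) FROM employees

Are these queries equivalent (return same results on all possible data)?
No, not equivalent

Query 1 returns: [(4,)]
Query 2 returns: [(3,)]

Reason: COUNT(*) includes NULLs, COUNT(column) excludes them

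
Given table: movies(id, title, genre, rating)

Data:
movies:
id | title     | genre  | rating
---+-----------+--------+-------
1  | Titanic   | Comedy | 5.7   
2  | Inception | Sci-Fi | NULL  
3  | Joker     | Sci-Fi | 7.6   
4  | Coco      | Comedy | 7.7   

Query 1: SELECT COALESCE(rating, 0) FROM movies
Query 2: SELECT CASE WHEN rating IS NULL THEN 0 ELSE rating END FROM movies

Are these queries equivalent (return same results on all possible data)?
Yes, equivalent

Both queries return: [(0,), (5.7,), (7.6,), (7.7,)]

Reason: COALESCE vs CASE for NULL handling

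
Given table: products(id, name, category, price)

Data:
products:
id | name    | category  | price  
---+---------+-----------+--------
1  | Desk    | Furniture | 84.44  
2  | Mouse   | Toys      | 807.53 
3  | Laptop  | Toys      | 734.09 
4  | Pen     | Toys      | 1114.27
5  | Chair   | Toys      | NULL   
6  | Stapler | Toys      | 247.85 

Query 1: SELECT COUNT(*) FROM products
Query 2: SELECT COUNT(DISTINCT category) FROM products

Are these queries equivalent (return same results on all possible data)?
No, not equivalent

Query 1 returns: [(6,)]
Query 2 returns: [(2,)]

Reason: COUNT(*) counts rows, COUNT(DISTINCT category) counts unique categorys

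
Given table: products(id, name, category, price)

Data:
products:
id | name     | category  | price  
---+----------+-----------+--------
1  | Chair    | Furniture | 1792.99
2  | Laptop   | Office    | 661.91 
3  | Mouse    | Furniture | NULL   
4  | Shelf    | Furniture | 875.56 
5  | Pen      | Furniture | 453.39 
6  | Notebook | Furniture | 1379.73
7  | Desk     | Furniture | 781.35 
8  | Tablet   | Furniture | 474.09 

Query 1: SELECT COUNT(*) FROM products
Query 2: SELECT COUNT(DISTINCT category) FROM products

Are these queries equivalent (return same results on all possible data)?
No, not equivalent

Query 1 returns: [(8,)]
Query 2 returns: [(2,)]

Reason: COUNT(*) counts rows, COUNT(DISTINCT category) counts unique categorys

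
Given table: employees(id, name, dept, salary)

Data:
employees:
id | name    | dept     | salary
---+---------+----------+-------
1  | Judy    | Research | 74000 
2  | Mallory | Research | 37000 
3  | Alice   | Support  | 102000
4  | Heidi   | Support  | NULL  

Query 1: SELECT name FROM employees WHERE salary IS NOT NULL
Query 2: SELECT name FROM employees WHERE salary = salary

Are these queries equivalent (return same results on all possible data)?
Yes, equivalent

Both queries return: [('Alice',), ('Judy',), ('Mallory',)]

Reason: IS NOT NULL vs self-equality (both exclude NULLs)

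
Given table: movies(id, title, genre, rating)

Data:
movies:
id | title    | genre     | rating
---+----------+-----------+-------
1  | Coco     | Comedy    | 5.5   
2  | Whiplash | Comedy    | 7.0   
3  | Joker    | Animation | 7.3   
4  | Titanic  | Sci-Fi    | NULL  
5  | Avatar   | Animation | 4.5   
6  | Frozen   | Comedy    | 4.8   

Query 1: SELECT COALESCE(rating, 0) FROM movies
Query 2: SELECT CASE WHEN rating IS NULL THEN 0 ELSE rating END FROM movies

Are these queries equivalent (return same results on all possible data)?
Yes, equivalent

Both queries return: [(0,), (4.5,), (4.8,), (5.5,), (7.0,), (7.3,)]

Reason: COALESCE vs CASE for NULL handling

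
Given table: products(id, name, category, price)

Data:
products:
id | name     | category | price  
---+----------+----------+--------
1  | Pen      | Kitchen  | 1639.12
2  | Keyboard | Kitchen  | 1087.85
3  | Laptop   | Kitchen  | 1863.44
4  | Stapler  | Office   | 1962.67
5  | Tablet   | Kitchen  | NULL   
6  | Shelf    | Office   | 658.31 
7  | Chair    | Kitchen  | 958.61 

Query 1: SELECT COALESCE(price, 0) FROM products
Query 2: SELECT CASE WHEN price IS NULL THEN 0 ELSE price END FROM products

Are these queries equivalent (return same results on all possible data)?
Yes, equivalent

Both queries return: [(0,), (658.31,), (958.61,), (1087.85,), (1639.12,), (1863.44,), (1962.67,)]

Reason: COALESCE vs CASE for NULL handling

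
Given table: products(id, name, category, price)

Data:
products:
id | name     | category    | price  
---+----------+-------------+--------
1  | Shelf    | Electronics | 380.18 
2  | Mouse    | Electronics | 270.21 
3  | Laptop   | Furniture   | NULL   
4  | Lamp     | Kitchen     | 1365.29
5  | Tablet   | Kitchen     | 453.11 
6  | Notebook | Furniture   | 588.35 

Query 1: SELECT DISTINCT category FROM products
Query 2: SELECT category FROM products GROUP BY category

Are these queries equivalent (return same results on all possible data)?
Yes, equivalent

Both queries return: [('Electronics',), ('Furniture',), ('Kitchen',)]

Reason: Both get unique categorys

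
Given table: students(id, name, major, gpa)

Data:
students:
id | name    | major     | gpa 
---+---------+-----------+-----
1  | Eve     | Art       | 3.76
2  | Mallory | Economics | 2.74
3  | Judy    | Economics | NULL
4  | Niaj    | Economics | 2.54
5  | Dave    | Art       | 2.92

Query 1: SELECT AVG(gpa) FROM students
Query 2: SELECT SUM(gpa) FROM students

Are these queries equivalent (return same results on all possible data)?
No, not equivalent

Query 1 returns: [(2.99,)]
Query 2 returns: [(11.96,)]

Reason: AVG vs SUM give different aggregate values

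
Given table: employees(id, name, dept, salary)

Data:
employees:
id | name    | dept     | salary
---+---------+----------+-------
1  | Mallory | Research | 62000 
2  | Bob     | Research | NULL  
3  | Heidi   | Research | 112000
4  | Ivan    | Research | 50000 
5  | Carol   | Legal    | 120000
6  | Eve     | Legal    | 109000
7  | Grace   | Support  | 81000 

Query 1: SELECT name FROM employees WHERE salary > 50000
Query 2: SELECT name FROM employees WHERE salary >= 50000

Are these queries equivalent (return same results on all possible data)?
No, not equivalent

Query 1 returns: [('Mallory',), ('Heidi',), ('Carol',), ('Eve',), ('Grace',)]
Query 2 returns: [('Mallory',), ('Heidi',), ('Ivan',), ('Carol',), ('Eve',), ('Grace',)]

Reason: > vs >= gives different results when salary = 50000 exists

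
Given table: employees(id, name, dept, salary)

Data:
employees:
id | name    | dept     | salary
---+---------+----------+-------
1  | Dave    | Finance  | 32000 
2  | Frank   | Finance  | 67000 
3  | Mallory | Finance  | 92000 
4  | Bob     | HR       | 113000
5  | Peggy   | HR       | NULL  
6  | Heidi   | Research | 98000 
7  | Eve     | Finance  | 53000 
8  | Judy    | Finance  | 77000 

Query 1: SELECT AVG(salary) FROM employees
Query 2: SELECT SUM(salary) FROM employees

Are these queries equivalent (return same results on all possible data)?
No, not equivalent

Query 1 returns: [(76000.0,)]
Query 2 returns: [(532000,)]

Reason: AVG vs SUM give different aggregate values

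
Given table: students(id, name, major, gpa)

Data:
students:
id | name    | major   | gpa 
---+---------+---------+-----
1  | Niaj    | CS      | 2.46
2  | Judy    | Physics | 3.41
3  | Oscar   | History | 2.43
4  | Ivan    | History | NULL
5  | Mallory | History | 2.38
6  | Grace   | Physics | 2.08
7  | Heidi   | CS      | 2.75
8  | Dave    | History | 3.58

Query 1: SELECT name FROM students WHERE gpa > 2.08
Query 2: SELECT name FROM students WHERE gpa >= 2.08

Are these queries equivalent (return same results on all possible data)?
No, not equivalent

Query 1 returns: [('Niaj',), ('Judy',), ('Oscar',), ('Mallory',), ('Heidi',), ('Dave',)]
Query 2 returns: [('Niaj',), ('Judy',), ('Oscar',), ('Mallory',), ('Grace',), ('Heidi',), ('Dave',)]

Reason: > vs >= gives different results when gpa = 2.08 exists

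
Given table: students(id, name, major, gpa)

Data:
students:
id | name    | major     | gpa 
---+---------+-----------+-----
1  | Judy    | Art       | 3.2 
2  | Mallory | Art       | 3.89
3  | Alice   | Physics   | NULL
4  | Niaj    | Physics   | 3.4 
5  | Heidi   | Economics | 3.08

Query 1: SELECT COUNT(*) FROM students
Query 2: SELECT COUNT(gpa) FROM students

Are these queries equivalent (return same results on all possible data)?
No, not equivalent

Query 1 returns: [(5,)]
Query 2 returns: [(4,)]

Reason: COUNT(*) includes NULLs, COUNT(column) excludes them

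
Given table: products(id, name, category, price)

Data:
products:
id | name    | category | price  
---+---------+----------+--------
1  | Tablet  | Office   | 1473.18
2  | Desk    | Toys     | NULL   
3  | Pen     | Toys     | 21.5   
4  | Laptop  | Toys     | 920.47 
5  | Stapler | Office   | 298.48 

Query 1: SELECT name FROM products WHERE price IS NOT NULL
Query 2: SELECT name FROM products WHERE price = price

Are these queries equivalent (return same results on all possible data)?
Yes, equivalent

Both queries return: [('Laptop',), ('Pen',), ('Stapler',), ('Tablet',)]

Reason: IS NOT NULL vs self-equality (both exclude NULLs)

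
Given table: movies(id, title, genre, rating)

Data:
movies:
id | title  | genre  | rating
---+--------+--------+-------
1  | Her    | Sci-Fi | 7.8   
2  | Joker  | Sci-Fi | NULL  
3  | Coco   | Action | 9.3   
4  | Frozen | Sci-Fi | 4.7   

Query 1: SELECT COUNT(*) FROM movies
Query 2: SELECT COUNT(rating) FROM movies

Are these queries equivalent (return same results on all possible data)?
No, not equivalent

Query 1 returns: [(4,)]
Query 2 returns: [(3,)]

Reason: COUNT(*) includes NULLs, COUNT(column) excludes them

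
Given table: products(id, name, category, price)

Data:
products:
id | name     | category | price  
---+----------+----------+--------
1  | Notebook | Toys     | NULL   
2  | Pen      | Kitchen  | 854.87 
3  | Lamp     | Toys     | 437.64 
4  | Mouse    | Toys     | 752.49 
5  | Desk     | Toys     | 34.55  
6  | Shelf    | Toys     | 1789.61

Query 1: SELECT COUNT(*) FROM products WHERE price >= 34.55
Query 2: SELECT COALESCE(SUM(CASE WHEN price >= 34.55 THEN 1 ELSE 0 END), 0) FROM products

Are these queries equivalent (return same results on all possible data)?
Yes, equivalent

Both queries return: [(5,)]

Reason: COUNT with WHERE vs conditional SUM (COALESCE handles empty-table NULL)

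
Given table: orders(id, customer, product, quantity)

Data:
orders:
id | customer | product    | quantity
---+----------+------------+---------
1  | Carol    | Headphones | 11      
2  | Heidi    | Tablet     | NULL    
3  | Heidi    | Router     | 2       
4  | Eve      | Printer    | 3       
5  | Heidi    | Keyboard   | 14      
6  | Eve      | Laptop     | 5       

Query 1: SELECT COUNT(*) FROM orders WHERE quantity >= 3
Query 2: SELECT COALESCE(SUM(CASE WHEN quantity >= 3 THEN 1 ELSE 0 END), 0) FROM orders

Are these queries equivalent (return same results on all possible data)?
Yes, equivalent

Both queries return: [(4,)]

Reason: COUNT with WHERE vs conditional SUM (COALESCE handles empty-table NULL)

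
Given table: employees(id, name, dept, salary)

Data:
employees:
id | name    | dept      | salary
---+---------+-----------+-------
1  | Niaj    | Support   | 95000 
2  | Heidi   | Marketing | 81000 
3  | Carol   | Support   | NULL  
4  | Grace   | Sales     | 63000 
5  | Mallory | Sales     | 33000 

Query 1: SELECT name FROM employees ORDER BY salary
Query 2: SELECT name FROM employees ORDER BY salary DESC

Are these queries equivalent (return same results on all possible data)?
No, not equivalent

Query 1 returns: [('Carol',), ('Mallory',), ('Grace',), ('Heidi',), ('Niaj',)]
Query 2 returns: [('Niaj',), ('Heidi',), ('Grace',), ('Mallory',), ('Carol',)]

Reason: ASC vs DESC gives opposite ordering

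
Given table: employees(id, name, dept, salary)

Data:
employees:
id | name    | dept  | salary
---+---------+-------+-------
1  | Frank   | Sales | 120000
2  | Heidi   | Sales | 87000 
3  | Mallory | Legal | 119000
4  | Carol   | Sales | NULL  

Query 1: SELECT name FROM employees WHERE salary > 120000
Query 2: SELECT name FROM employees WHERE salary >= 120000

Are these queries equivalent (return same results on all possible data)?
No, not equivalent

Query 1 returns: []
Query 2 returns: [('Frank',)]

Reason: > vs >= gives different results when salary = 120000 exists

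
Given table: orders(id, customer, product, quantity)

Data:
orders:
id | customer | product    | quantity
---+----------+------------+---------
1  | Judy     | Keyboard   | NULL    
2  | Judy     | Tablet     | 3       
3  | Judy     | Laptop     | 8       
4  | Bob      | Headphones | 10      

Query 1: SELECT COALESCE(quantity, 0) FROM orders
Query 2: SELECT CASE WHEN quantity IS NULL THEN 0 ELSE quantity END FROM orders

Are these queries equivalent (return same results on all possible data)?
Yes, equivalent

Both queries return: [(0,), (3,), (8,), (10,)]

Reason: COALESCE vs CASE for NULL handling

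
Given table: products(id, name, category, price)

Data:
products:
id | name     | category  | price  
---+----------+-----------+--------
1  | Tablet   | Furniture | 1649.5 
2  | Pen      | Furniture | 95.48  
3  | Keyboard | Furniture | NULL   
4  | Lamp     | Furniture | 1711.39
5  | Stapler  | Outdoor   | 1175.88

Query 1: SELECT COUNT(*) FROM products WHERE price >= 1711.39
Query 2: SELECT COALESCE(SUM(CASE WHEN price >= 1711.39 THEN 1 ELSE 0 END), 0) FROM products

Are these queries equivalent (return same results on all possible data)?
Yes, equivalent

Both queries return: [(1,)]

Reason: COUNT with WHERE vs conditional SUM (COALESCE handles empty-table NULL)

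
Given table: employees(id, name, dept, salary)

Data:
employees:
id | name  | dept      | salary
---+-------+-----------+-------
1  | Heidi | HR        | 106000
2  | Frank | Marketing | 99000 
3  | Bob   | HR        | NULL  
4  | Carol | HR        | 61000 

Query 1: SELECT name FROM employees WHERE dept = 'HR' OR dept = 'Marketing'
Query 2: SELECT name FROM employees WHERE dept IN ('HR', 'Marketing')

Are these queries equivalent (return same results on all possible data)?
Yes, equivalent

Both queries return: [('Bob',), ('Carol',), ('Frank',), ('Heidi',)]

Reason: OR vs IN are equivalent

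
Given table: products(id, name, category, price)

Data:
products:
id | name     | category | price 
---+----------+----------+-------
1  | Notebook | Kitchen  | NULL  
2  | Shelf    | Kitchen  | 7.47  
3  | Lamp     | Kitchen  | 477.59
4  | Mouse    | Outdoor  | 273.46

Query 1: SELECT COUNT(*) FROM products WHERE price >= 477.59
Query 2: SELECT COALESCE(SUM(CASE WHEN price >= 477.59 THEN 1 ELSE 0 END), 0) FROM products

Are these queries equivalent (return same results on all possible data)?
Yes, equivalent

Both queries return: [(1,)]

Reason: COUNT with WHERE vs conditional SUM (COALESCE handles empty-table NULL)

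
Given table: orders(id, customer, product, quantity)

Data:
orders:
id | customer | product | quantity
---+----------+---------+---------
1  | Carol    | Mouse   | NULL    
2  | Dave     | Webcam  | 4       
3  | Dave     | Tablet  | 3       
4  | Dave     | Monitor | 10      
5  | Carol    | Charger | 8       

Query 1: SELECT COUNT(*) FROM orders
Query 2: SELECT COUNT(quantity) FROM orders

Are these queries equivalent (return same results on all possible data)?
No, not equivalent

Query 1 returns: [(5,)]
Query 2 returns: [(4,)]

Reason: COUNT(*) includes NULLs, COUNT(column) excludes them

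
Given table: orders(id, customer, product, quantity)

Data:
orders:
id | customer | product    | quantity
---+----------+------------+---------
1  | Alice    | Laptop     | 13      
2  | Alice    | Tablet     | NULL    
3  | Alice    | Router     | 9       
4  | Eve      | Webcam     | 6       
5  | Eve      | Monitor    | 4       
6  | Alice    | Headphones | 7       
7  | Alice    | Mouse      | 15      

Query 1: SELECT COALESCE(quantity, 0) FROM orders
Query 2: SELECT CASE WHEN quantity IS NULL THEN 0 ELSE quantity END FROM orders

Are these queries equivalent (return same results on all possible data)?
Yes, equivalent

Both queries return: [(0,), (4,), (6,), (7,), (9,), (13,), (15,)]

Reason: COALESCE vs CASE for NULL handling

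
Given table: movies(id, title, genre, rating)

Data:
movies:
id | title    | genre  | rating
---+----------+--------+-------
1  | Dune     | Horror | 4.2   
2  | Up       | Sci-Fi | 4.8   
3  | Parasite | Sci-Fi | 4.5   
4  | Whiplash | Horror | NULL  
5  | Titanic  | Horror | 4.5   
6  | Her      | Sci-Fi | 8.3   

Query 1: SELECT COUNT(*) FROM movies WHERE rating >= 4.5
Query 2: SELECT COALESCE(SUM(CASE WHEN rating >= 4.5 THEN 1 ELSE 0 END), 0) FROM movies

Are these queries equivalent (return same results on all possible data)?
Yes, equivalent

Both queries return: [(4,)]

Reason: COUNT with WHERE vs conditional SUM (COALESCE handles empty-table NULL)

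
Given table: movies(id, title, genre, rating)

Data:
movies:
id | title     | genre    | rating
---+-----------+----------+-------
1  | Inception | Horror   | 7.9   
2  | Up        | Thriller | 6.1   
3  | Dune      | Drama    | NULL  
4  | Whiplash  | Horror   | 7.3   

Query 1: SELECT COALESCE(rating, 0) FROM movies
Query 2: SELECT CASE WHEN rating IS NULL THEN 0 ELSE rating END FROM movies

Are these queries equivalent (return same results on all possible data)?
Yes, equivalent

Both queries return: [(0,), (6.1,), (7.3,), (7.9,)]

Reason: COALESCE vs CASE for NULL handling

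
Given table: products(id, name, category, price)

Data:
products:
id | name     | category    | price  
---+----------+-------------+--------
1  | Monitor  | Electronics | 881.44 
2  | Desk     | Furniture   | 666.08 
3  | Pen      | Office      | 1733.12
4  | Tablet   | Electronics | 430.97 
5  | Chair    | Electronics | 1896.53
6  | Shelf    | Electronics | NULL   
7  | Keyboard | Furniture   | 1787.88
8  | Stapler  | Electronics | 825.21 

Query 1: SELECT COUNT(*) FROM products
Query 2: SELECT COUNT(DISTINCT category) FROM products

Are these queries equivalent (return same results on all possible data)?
No, not equivalent

Query 1 returns: [(8,)]
Query 2 returns: [(3,)]

Reason: COUNT(*) counts rows, COUNT(DISTINCT category) counts unique categorys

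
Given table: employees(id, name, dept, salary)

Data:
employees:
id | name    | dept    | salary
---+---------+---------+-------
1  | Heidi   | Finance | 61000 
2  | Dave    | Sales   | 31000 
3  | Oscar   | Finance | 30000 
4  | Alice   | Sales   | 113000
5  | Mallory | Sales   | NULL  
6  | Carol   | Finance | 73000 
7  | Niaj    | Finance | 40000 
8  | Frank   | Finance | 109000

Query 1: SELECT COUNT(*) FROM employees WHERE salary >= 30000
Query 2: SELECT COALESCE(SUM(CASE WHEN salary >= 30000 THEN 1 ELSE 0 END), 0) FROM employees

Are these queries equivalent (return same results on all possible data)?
Yes, equivalent

Both queries return: [(7,)]

Reason: COUNT with WHERE vs conditional SUM (COALESCE handles empty-table NULL)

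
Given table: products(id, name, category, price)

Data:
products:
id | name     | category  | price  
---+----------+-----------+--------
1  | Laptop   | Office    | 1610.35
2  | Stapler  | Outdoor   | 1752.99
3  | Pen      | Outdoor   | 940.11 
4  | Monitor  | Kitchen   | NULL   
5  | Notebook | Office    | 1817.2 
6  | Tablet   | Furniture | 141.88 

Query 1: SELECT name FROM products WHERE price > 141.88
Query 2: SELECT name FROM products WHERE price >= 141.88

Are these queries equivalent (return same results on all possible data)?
No, not equivalent

Query 1 returns: [('Laptop',), ('Stapler',), ('Pen',), ('Notebook',)]
Query 2 returns: [('Laptop',), ('Stapler',), ('Pen',), ('Notebook',), ('Tablet',)]

Reason: > vs >= gives different results when price = 141.88 exists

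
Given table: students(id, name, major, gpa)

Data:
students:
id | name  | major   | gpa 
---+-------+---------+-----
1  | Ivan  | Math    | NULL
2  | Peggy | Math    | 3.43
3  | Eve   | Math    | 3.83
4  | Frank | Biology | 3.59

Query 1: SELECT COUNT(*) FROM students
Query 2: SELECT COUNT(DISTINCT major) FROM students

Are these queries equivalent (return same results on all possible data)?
No, not equivalent

Query 1 returns: [(4,)]
Query 2 returns: [(2,)]

Reason: COUNT(*) counts rows, COUNT(DISTINCT major) counts unique majors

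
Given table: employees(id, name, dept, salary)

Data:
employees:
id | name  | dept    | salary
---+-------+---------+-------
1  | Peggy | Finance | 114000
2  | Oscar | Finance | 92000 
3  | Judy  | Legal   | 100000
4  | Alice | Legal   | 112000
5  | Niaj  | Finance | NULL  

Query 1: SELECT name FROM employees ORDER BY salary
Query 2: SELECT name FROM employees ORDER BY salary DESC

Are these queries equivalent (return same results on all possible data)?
No, not equivalent

Query 1 returns: [('Niaj',), ('Oscar',), ('Judy',), ('Alice',), ('Peggy',)]
Query 2 returns: [('Peggy',), ('Alice',), ('Judy',), ('Oscar',), ('Niaj',)]

Reason: ASC vs DESC gives opposite ordering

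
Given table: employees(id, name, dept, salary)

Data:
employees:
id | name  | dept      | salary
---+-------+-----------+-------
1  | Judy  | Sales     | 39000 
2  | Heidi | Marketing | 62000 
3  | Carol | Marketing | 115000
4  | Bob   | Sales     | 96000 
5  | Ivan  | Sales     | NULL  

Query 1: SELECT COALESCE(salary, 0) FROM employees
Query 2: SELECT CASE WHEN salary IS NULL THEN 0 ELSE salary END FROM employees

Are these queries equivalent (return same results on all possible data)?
Yes, equivalent

Both queries return: [(0,), (39000,), (62000,), (96000,), (115000,)]

Reason: COALESCE vs CASE for NULL handling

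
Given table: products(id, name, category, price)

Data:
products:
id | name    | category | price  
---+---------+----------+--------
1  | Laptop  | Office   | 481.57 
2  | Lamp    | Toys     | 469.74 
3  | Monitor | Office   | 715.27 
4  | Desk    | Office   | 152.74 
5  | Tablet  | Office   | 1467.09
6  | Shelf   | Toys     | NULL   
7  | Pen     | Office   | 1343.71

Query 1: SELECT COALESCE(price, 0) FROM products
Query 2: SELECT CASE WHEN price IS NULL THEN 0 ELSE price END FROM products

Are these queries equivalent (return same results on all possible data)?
Yes, equivalent

Both queries return: [(0,), (152.74,), (469.74,), (481.57,), (715.27,), (1343.71,), (1467.09,)]

Reason: COALESCE vs CASE for NULL handling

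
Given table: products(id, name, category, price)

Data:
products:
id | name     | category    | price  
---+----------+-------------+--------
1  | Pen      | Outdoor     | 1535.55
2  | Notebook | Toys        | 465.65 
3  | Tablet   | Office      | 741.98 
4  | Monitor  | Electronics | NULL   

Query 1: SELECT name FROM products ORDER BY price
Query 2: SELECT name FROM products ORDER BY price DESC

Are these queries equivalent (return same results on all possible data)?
No, not equivalent

Query 1 returns: [('Monitor',), ('Notebook',), ('Tablet',), ('Pen',)]
Query 2 returns: [('Pen',), ('Tablet',), ('Notebook',), ('Monitor',)]

Reason: ASC vs DESC gives opposite ordering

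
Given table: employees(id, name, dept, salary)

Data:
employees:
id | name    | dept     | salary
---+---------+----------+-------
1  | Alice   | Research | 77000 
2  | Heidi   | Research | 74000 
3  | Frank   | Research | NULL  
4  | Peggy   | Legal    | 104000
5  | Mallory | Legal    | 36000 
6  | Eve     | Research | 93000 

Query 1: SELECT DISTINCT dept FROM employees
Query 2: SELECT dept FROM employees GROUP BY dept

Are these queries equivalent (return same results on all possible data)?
Yes, equivalent

Both queries return: [('Legal',), ('Research',)]

Reason: Both get unique depts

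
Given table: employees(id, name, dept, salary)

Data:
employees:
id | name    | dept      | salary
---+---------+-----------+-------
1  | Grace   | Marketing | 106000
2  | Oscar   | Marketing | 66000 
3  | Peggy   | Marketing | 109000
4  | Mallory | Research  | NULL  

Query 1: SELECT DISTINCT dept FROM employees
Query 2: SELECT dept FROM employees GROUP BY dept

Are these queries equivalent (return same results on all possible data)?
Yes, equivalent

Both queries return: [('Marketing',), ('Research',)]

Reason: Both get unique depts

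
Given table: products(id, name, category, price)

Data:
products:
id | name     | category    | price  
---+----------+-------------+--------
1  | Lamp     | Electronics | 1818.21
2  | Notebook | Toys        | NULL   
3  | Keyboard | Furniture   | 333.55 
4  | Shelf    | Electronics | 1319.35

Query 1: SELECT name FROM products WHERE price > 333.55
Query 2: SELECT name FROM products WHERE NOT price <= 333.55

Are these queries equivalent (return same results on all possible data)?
Yes, equivalent

Both queries return: [('Lamp',), ('Shelf',)]

Reason: Both filter price > 333.55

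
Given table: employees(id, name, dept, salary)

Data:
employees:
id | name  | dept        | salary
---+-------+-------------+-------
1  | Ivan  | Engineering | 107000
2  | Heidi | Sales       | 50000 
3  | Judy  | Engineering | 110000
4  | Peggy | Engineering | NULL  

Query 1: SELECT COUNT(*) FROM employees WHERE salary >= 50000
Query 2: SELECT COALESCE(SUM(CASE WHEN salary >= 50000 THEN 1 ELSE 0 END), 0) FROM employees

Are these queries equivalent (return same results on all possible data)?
Yes, equivalent

Both queries return: [(3,)]

Reason: COUNT with WHERE vs conditional SUM (COALESCE handles empty-table NULL)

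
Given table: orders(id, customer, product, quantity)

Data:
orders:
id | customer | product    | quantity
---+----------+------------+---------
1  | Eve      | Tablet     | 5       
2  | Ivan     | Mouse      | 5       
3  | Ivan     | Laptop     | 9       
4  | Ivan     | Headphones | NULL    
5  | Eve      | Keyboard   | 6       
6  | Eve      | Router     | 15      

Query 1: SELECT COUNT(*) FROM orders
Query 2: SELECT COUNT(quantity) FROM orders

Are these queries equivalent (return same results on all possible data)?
No, not equivalent

Query 1 returns: [(6,)]
Query 2 returns: [(5,)]

Reason: COUNT(*) includes NULLs, COUNT(column) excludes them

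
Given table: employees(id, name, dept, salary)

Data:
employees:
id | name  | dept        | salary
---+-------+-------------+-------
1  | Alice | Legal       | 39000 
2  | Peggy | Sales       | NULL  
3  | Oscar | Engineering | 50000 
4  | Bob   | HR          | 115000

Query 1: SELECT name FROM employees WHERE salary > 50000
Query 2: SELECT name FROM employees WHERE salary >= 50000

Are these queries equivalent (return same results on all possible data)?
No, not equivalent

Query 1 returns: [('Bob',)]
Query 2 returns: [('Oscar',), ('Bob',)]

Reason: > vs >= gives different results when salary = 50000 exists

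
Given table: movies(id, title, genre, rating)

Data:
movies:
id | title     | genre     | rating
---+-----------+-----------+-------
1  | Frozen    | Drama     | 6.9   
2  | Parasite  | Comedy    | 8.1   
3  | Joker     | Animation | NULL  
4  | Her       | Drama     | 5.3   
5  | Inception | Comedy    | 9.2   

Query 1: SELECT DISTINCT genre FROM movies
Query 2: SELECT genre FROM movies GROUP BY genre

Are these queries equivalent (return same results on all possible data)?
Yes, equivalent

Both queries return: [('Animation',), ('Comedy',), ('Drama',)]

Reason: Both get unique genres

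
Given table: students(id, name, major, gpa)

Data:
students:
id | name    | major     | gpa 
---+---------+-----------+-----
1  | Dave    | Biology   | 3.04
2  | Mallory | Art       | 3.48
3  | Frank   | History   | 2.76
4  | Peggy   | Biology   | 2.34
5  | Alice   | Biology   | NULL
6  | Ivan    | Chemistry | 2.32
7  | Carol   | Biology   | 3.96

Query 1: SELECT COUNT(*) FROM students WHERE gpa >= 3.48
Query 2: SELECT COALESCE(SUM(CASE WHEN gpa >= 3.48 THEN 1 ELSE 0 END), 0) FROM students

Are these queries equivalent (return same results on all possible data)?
Yes, equivalent

Both queries return: [(2,)]

Reason: COUNT with WHERE vs conditional SUM (COALESCE handles empty-table NULL)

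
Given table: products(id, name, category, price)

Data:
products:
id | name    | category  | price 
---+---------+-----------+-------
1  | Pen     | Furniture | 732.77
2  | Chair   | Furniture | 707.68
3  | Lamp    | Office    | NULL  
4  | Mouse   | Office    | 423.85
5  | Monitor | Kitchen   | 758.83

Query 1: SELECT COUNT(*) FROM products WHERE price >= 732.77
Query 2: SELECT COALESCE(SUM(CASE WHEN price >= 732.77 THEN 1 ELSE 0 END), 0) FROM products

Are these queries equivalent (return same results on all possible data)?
Yes, equivalent

Both queries return: [(2,)]

Reason: COUNT with WHERE vs conditional SUM (COALESCE handles empty-table NULL)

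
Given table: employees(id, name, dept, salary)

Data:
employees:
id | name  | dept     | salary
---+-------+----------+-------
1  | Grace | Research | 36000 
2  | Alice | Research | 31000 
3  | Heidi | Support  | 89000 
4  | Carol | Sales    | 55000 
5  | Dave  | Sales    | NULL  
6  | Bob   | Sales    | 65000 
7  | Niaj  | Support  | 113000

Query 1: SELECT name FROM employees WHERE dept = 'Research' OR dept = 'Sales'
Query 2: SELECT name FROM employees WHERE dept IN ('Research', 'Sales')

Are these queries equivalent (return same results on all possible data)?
Yes, equivalent

Both queries return: [('Alice',), ('Bob',), ('Carol',), ('Dave',), ('Grace',)]

Reason: OR vs IN are equivalent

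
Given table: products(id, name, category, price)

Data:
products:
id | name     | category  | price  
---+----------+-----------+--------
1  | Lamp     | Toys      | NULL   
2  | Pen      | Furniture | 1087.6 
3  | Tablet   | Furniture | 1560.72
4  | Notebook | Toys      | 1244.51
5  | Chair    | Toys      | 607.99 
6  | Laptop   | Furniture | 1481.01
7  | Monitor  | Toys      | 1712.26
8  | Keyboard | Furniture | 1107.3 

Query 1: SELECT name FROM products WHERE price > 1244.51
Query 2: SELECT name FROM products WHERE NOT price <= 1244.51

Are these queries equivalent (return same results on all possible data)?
Yes, equivalent

Both queries return: [('Laptop',), ('Monitor',), ('Tablet',)]

Reason: Both filter price > 1244.51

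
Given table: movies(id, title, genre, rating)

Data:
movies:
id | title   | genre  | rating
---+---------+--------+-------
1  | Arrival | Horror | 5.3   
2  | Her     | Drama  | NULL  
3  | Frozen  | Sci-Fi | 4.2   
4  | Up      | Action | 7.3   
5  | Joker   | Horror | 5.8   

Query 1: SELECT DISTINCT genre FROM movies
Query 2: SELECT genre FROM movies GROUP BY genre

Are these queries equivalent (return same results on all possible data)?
Yes, equivalent

Both queries return: [('Action',), ('Drama',), ('Horror',), ('Sci-Fi',)]

Reason: Both get unique genres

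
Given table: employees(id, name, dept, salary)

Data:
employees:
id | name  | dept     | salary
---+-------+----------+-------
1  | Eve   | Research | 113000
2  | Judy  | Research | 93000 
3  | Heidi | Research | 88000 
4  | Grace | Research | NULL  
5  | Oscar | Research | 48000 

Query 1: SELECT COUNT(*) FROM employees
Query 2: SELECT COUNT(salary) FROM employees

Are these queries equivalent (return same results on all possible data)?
No, not equivalent

Query 1 returns: [(5,)]
Query 2 returns: [(4,)]

Reason: COUNT(*) includes NULLs, COUNT(column) excludes them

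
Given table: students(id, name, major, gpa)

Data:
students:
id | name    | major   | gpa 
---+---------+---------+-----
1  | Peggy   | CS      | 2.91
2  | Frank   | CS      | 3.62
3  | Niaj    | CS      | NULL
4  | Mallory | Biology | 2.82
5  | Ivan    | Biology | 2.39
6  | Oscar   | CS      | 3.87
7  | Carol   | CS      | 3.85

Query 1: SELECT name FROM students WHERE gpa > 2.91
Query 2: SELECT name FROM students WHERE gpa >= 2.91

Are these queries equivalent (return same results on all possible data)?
No, not equivalent

Query 1 returns: [('Frank',), ('Oscar',), ('Carol',)]
Query 2 returns: [('Peggy',), ('Frank',), ('Oscar',), ('Carol',)]

Reason: > vs >= gives different results when gpa = 2.91 exists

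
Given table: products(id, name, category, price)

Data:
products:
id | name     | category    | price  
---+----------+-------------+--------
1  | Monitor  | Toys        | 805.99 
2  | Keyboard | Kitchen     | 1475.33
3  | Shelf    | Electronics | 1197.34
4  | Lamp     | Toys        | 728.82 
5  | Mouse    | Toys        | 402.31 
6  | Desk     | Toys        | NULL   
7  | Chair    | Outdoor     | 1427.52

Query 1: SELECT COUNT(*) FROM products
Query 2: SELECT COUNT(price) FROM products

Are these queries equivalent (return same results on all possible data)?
No, not equivalent

Query 1 returns: [(7,)]
Query 2 returns: [(6,)]

Reason: COUNT(*) includes NULLs, COUNT(column) excludes them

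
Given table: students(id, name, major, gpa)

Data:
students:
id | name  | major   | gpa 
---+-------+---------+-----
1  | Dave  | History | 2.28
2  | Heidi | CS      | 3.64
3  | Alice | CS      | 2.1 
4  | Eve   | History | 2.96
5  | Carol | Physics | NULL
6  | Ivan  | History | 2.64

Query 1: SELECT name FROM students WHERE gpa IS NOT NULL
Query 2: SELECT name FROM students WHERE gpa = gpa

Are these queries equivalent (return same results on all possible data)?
Yes, equivalent

Both queries return: [('Alice',), ('Dave',), ('Eve',), ('Heidi',), ('Ivan',)]

Reason: IS NOT NULL vs self-equality (both exclude NULLs)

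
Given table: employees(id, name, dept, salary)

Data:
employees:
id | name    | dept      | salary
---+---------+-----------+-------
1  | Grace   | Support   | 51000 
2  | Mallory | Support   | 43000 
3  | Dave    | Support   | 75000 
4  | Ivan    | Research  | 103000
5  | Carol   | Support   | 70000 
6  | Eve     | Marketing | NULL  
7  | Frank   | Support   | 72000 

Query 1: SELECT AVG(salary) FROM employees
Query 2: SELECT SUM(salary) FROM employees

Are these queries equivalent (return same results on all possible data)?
No, not equivalent

Query 1 returns: [(69000.0,)]
Query 2 returns: [(414000,)]

Reason: AVG vs SUM give different aggregate values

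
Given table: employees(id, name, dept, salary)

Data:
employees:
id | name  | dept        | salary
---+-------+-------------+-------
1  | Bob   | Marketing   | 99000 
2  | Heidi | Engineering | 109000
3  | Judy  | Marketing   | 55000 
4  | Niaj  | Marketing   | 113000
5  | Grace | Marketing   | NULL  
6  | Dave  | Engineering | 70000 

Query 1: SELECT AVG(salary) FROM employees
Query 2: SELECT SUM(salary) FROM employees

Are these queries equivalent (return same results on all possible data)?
No, not equivalent

Query 1 returns: [(89200.0,)]
Query 2 returns: [(446000,)]

Reason: AVG vs SUM give different aggregate values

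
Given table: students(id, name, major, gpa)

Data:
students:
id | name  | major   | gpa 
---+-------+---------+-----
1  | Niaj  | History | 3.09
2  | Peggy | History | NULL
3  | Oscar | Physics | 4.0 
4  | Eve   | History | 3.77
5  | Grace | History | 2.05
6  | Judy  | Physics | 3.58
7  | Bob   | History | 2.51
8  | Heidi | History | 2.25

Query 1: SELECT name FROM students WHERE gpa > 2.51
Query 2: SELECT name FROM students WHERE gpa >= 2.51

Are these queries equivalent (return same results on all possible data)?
No, not equivalent

Query 1 returns: [('Niaj',), ('Oscar',), ('Eve',), ('Judy',)]
Query 2 returns: [('Niaj',), ('Oscar',), ('Eve',), ('Judy',), ('Bob',)]

Reason: > vs >= gives different results when gpa = 2.51 exists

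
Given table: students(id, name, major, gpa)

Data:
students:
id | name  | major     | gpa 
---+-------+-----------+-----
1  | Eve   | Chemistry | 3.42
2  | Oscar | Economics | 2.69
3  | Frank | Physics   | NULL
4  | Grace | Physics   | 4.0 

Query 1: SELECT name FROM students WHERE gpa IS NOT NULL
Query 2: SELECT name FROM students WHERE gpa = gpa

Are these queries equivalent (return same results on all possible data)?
Yes, equivalent

Both queries return: [('Eve',), ('Grace',), ('Oscar',)]

Reason: IS NOT NULL vs self-equality (both exclude NULLs)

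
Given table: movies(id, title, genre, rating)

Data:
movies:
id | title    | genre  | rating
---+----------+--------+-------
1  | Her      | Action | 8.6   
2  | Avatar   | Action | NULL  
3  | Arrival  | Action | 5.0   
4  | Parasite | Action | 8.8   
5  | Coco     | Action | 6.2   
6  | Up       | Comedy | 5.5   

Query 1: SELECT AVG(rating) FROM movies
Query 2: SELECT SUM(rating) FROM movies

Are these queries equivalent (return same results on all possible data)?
No, not equivalent

Query 1 returns: [(6.82,)]
Query 2 returns: [(34.1,)]

Reason: AVG vs SUM give different aggregate values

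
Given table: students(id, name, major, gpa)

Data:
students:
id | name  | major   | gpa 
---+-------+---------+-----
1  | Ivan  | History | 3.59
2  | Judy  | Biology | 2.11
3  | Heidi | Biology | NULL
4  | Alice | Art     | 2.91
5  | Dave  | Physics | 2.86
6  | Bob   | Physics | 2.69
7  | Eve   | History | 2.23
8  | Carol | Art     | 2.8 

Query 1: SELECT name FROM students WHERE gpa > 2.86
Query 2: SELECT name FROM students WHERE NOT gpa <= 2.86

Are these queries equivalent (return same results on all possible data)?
Yes, equivalent

Both queries return: [('Alice',), ('Ivan',)]

Reason: Both filter gpa > 2.86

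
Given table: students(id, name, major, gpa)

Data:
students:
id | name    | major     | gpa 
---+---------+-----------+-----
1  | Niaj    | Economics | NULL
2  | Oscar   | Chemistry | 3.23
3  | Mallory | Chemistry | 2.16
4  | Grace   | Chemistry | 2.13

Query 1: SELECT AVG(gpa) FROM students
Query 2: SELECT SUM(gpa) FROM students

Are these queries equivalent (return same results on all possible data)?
No, not equivalent

Query 1 returns: [(2.5066666666666664,)]
Query 2 returns: [(7.52,)]

Reason: AVG vs SUM give different aggregate values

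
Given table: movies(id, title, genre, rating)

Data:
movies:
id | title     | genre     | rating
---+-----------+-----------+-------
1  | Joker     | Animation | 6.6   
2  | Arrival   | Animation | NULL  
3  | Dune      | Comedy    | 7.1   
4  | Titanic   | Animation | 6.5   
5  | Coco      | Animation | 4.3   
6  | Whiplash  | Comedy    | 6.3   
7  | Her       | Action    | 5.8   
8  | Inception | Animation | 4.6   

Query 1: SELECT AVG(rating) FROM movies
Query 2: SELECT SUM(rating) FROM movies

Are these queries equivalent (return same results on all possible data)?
No, not equivalent

Query 1 returns: [(5.885714285714285,)]
Query 2 returns: [(41.199999999999996,)]

Reason: AVG vs SUM give different aggregate values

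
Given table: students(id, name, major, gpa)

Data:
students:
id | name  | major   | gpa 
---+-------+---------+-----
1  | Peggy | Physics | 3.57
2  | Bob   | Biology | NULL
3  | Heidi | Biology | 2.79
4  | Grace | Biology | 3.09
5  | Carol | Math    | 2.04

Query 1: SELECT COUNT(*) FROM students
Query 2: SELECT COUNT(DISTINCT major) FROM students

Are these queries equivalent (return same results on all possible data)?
No, not equivalent

Query 1 returns: [(5,)]
Query 2 returns: [(3,)]

Reason: COUNT(*) counts rows, COUNT(DISTINCT major) counts unique majors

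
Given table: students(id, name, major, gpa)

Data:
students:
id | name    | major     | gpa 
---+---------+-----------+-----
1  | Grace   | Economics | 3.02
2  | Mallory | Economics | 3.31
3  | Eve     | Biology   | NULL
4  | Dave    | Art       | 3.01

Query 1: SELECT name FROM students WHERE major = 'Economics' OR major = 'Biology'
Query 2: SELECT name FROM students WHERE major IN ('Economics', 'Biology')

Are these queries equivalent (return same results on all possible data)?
Yes, equivalent

Both queries return: [('Eve',), ('Grace',), ('Mallory',)]

Reason: OR vs IN are equivalent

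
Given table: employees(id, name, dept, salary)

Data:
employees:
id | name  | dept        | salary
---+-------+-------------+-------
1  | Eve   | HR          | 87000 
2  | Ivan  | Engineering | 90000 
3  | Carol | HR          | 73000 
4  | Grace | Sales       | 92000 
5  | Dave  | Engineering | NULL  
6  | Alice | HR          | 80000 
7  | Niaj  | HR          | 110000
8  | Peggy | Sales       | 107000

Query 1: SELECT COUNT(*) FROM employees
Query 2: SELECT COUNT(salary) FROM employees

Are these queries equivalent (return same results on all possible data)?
No, not equivalent

Query 1 returns: [(8,)]
Query 2 returns: [(7,)]

Reason: COUNT(*) includes NULLs, COUNT(column) excludes them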